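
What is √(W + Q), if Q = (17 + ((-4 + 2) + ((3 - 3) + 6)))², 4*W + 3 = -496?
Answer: √1265/2 ≈ 17.783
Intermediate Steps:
W = -499/4 (W = -¾ + (¼)*(-496) = -¾ - 124 = -499/4 ≈ -124.75)
Q = 441 (Q = (17 + (-2 + (0 + 6)))² = (17 + (-2 + 6))² = (17 + 4)² = 21² = 441)
√(W + Q) = √(-499/4 + 441) = √(1265/4) = √1265/2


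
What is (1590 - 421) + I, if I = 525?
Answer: 1694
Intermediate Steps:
(1590 - 421) + I = (1590 - 421) + 525 = 1169 + 525 = 1694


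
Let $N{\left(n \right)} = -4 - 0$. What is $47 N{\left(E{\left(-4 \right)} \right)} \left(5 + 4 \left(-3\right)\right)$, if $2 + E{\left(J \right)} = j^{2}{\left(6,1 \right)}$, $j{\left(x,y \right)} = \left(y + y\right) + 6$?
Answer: $1316$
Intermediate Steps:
$j{\left(x,y \right)} = 6 + 2 y$ ($j{\left(x,y \right)} = 2 y + 6 = 6 + 2 y$)
$E{\left(J \right)} = 62$ ($E{\left(J \right)} = -2 + \left(6 + 2 \cdot 1\right)^{2} = -2 + \left(6 + 2\right)^{2} = -2 + 8^{2} = -2 + 64 = 62$)
$N{\left(n \right)} = -4$ ($N{\left(n \right)} = -4 + 0 = -4$)
$47 N{\left(E{\left(-4 \right)} \right)} \left(5 + 4 \left(-3\right)\right) = 47 \left(-4\right) \left(5 + 4 \left(-3\right)\right) = - 188 \left(5 - 12\right) = \left(-188\right) \left(-7\right) = 1316$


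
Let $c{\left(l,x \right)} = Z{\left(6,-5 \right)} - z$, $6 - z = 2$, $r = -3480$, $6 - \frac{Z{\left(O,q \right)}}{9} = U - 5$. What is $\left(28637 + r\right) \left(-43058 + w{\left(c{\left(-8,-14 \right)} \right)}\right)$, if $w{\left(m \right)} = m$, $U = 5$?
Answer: $-1081952256$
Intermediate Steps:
$Z{\left(O,q \right)} = 54$ ($Z{\left(O,q \right)} = 54 - 9 \left(5 - 5\right) = 54 - 0 = 54 + 0 = 54$)
$z = 4$ ($z = 6 - 2 = 4$)
$c{\left(l,x \right)} = 50$ ($c{\left(l,x \right)} = 54 - 4 = 50$)
$\left(28637 + r\right) \left(-43058 + w{\left(c{\left(-8,-14 \right)} \right)}\right) = \left(28637 - 3480\right) \left(-43058 + 50\right) = 25157 \left(-43008\right) = -1081952256$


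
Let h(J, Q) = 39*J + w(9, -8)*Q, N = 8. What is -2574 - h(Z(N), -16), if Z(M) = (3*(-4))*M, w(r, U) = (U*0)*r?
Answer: 1170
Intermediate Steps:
w(r, U) = 0 (w(r, U) = 0*r = 0)
Z(M) = -12*M
h(J, Q) = 39*J (h(J, Q) = 39*J + 0*Q = 39*J + 0 = 39*J)
-2574 - h(Z(N), -16) = -2574 - 39*(-12*8) = -2574 - 39*(-96) = -2574 - 1*(-3744) = -2574 + 3744 = 1170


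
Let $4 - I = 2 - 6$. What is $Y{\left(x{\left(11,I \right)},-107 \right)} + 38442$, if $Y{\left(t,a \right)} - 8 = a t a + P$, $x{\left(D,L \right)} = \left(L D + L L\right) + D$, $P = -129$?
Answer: $1904508$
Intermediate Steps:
$I = 8$ ($I = 4 - \left(2 - 6\right) = 4 - -4 = 4 + 4 = 8$)
$x{\left(D,L \right)} = D + L^{2} + D L$ ($x{\left(D,L \right)} = \left(D L + L^{2}\right) + D = \left(L^{2} + D L\right) + D = D + L^{2} + D L$)
$Y{\left(t,a \right)} = -121 + t a^{2}$ ($Y{\left(t,a \right)} = 8 + \left(a t a - 129\right) = 8 + \left(t a^{2} - 129\right) = 8 + \left(-129 + t a^{2}\right) = -121 + t a^{2}$)
$Y{\left(x{\left(11,I \right)},-107 \right)} + 38442 = \left(-121 + \left(11 + 8^{2} + 11 \cdot 8\right) \left(-107\right)^{2}\right) + 38442 = \left(-121 + \left(11 + 64 + 88\right) 11449\right) + 38442 = \left(-121 + 163 \cdot 11449\right) + 38442 = \left(-121 + 1866187\right) + 38442 = 1866066 + 38442 = 1904508$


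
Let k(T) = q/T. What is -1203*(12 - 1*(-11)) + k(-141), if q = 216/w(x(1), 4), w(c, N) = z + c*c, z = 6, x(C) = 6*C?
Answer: -9103113/329 ≈ -27669.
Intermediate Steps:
w(c, N) = 6 + c**2 (w(c, N) = 6 + c*c = 6 + c**2)
q = 36/7 (q = 216/(6 + (6*1)**2) = 216/(6 + 6**2) = 216/(6 + 36) = 216/42 = 216*(1/42) = 36/7 ≈ 5.1429)
k(T) = 36/(7*T)
-1203*(12 - 1*(-11)) + k(-141) = -1203*(12 - 1*(-11)) + (36/7)/(-141) = -1203*(12 + 11) + (36/7)*(-1/141) = -1203*23 - 12/329 = -27669 - 12/329 = -9103113/329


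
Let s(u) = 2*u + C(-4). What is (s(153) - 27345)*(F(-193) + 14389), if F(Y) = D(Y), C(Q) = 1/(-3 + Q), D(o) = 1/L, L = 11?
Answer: -29958288720/77 ≈ -3.8907e+8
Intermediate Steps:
D(o) = 1/11
F(Y) = 1/11
s(u) = -⅐ + 2*u (s(u) = 2*u + 1/(-3 - 4) = 2*u + 1/(-7) = 2*u - ⅐ = -⅐ + 2*u)
(s(153) - 27345)*(F(-193) + 14389) = ((-⅐ + 2*153) - 27345)*(1/11 + 14389) = ((-⅐ + 306) - 27345)*(158280/11) = (2141/7 - 27345)*(158280/11) = -189274/7*158280/11 = -29958288720/77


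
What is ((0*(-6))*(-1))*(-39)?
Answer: 0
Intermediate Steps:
((0*(-6))*(-1))*(-39) = (0*(-1))*(-39) = 0*(-39) = 0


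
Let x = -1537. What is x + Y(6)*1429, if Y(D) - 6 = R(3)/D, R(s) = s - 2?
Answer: 43651/6 ≈ 7275.2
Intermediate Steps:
R(s) = -2 + s
Y(D) = 6 + 1/D (Y(D) = 6 + (-2 + 3)/D = 6 + 1/D)
x + Y(6)*1429 = -1537 + (6 + 1/6)*1429 = -1537 + (6 + ⅙)*1429 = -1537 + (37/6)*1429 = -1537 + 52873/6 = 43651/6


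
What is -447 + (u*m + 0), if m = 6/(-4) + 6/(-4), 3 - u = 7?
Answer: -435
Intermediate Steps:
u = -4 (u = 3 - 1*7 = 3 - 7 = -4)
m = -3 (m = 6*(-1/4) + 6*(-1/4) = -3/2 - 3/2 = -3)
-447 + (u*m + 0) = -447 + (-4*(-3) + 0) = -447 + (12 + 0) = -447 + 12 = -435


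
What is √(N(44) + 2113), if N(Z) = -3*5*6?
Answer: 17*√7 ≈ 44.978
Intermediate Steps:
N(Z) = -90 (N(Z) = -15*6 = -90)
√(N(44) + 2113) = √(-90 + 2113) = √2023 = 17*√7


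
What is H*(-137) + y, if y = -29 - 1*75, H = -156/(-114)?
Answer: -5538/19 ≈ -291.47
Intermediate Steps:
H = 26/19 (H = -156*(-1/114) = 26/19 ≈ 1.3684)
y = -104 (y = -29 - 75 = -104)
H*(-137) + y = (26/19)*(-137) - 104 = -3562/19 - 104 = -5538/19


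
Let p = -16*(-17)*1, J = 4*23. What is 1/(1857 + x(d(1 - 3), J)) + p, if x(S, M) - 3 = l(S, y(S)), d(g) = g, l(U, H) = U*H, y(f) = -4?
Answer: 508097/1868 ≈ 272.00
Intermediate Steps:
l(U, H) = H*U
J = 92
x(S, M) = 3 - 4*S
p = 272 (p = 272*1 = 272)
1/(1857 + x(d(1 - 3), J)) + p = 1/(1857 + (3 - 4*(1 - 3))) + 272 = 1/(1857 + (3 - 4*(-2))) + 272 = 1/(1857 + (3 + 8)) + 272 = 1/(1857 + 11) + 272 = 1/1868 + 272 = 508097/1868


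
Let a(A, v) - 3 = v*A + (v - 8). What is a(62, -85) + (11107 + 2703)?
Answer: 8450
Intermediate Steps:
a(A, v) = -5 + v + A*v (a(A, v) = 3 + (v*A + (v - 8)) = 3 + (A*v + (-8 + v)) = 3 + (-8 + v + A*v) = -5 + v + A*v)
a(62, -85) + (11107 + 2703) = (-5 - 85 + 62*(-85)) + (11107 + 2703) = (-5 - 85 - 5270) + 13810 = -5360 + 13810 = 8450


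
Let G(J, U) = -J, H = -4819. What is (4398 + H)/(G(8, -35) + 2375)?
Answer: -421/2367 ≈ -0.17786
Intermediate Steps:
(4398 + H)/(G(8, -35) + 2375) = (4398 - 4819)/(-1*8 + 2375) = -421/(-8 + 2375) = -421/2367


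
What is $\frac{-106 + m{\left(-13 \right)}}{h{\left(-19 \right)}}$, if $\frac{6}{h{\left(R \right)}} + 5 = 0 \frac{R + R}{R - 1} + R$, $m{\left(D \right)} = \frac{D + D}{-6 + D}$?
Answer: $\frac{7952}{19} \approx 418.53$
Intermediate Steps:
$m{\left(D \right)} = \frac{2 D}{-6 + D}$
$h{\left(R \right)} = \frac{6}{-5 + R}$ ($h{\left(R \right)} = \frac{6}{-5 + \left(0 \frac{R + R}{R - 1} + R\right)} = \frac{6}{-5 + \left(0 \frac{2 R}{-1 + R} + R\right)} = \frac{6}{-5 + \left(0 + R\right)} = \frac{6}{-5 + R}$)
$\frac{-106 + m{\left(-13 \right)}}{h{\left(-19 \right)}} = \frac{-106 + 2 \left(-13\right) \frac{1}{-6 - 13}}{6 \frac{1}{-5 - 19}} = \frac{-106 + 2 \left(-13\right) \frac{1}{-19}}{6 \frac{1}{-24}} = \frac{-106 + 2 \left(-13\right) \left(- \frac{1}{19}\right)}{6 \left(- \frac{1}{24}\right)} = \frac{-106 + \frac{26}{19}}{- \frac{1}{4}} = \left(- \frac{1988}{19}\right) \left(-4\right) = \frac{7952}{19}$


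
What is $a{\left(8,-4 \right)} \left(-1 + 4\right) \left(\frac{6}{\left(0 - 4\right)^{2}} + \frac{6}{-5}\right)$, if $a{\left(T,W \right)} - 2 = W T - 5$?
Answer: $\frac{693}{8} \approx 86.625$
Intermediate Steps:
$a{\left(T,W \right)} = -3 + T W$ ($a{\left(T,W \right)} = 2 + \left(W T - 5\right) = 2 + \left(T W - 5\right) = 2 + \left(-5 + T W\right) = -3 + T W$)
$a{\left(8,-4 \right)} \left(-1 + 4\right) \left(\frac{6}{\left(0 - 4\right)^{2}} + \frac{6}{-5}\right) = \left(-3 + 8 \left(-4\right)\right) \left(-1 + 4\right) \left(\frac{6}{\left(0 - 4\right)^{2}} + \frac{6}{-5}\right) = \left(-3 - 32\right) 3 \left(\frac{6}{\left(-4\right)^{2}} + 6 \left(- \frac{1}{5}\right)\right) = - 35 \cdot 3 \left(\frac{6}{16} - \frac{6}{5}\right) = - 35 \cdot 3 \left(6 \cdot \frac{1}{16} - \frac{6}{5}\right) = - 35 \cdot 3 \left(\frac{3}{8} - \frac{6}{5}\right) = - 35 \cdot 3 \left(- \frac{33}{40}\right) = \left(-35\right) \left(- \frac{99}{40}\right) = \frac{693}{8}$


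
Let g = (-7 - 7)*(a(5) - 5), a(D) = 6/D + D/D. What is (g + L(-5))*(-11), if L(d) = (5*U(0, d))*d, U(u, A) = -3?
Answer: -6281/5 ≈ -1256.2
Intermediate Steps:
a(D) = 1 + 6/D (a(D) = 6/D + 1 = 1 + 6/D)
L(d) = -15*d (L(d) = (5*(-3))*d = -15*d)
g = 196/5 (g = (-7 - 7)*((6 + 5)/5 - 5) = -14*((1/5)*11 - 5) = -14*(11/5 - 5) = -14*(-14/5) = 196/5 ≈ 39.200)
(g + L(-5))*(-11) = (196/5 - 15*(-5))*(-11) = (196/5 + 75)*(-11) = (571/5)*(-11) = -6281/5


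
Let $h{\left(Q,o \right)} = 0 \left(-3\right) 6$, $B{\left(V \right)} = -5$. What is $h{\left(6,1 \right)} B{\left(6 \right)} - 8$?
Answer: $-8$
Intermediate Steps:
$h{\left(Q,o \right)} = 0$ ($h{\left(Q,o \right)} = 0 \cdot 6 = 0$)
$h{\left(6,1 \right)} B{\left(6 \right)} - 8 = 0 \left(-5\right) - 8 = 0 - 8 = -8$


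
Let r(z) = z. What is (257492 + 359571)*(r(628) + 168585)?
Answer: 104415081419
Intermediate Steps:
(257492 + 359571)*(r(628) + 168585) = (257492 + 359571)*(628 + 168585) = 617063*169213 = 104415081419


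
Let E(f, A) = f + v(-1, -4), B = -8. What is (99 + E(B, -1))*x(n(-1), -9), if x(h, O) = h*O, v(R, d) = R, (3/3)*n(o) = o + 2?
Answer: -810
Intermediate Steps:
n(o) = 2 + o (n(o) = o + 2 = 2 + o)
x(h, O) = O*h
E(f, A) = -1 + f (E(f, A) = f - 1 = -1 + f)
(99 + E(B, -1))*x(n(-1), -9) = (99 + (-1 - 8))*(-9*(2 - 1)) = (99 - 9)*(-9*1) = 90*(-9) = -810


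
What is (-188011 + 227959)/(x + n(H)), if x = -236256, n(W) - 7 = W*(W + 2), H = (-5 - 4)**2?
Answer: -19974/114763 ≈ -0.17405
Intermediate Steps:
H = 81 (H = (-9)**2 = 81)
n(W) = 7 + W*(2 + W) (n(W) = 7 + W*(W + 2) = 7 + W*(2 + W))
(-188011 + 227959)/(x + n(H)) = (-188011 + 227959)/(-236256 + (7 + 81**2 + 2*81)) = 39948/(-236256 + (7 + 6561 + 162)) = 39948/(-236256 + 6730) = 39948/(-229526) = 39948*(-1/229526) = -19974/114763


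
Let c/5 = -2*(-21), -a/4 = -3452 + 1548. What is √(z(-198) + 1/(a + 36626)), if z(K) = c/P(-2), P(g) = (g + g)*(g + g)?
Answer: √102761291578/88484 ≈ 3.6228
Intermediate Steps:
P(g) = 4*g² (P(g) = (2*g)*(2*g) = 4*g²)
a = 7616 (a = -4*(-3452 + 1548) = -4*(-1904) = 7616)
c = 210 (c = 5*(-2*(-21)) = 5*42 = 210)
z(K) = 105/8 (z(K) = 210/((4*(-2)²)) = 210/((4*4)) = 210/16 = 210*(1/16) = 105/8)
√(z(-198) + 1/(a + 36626)) = √(105/8 + 1/(7616 + 36626)) = √(105/8 + 1/44242) = √(2322709/176968) = √102761291578/88484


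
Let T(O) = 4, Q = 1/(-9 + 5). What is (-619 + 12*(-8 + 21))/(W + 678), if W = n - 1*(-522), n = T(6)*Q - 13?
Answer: -463/1186 ≈ -0.39039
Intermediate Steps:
Q = -¼ (Q = 1/(-4) = -¼ ≈ -0.25000)
n = -14 (n = 4*(-¼) - 13 = -1 - 13 = -14)
W = 508 (W = -14 - 1*(-522) = -14 + 522 = 508)
(-619 + 12*(-8 + 21))/(W + 678) = (-619 + 12*(-8 + 21))/(508 + 678) = (-619 + 12*13)/1186 = (-619 + 156)*(1/1186) = -463*1/1186 = -463/1186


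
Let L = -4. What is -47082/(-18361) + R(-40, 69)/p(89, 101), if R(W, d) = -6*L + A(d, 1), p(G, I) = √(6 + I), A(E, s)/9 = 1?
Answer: 6726/2623 + 33*√107/107 ≈ 5.7545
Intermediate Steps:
A(E, s) = 9 (A(E, s) = 9*1 = 9)
R(W, d) = 33 (R(W, d) = -6*(-4) + 9 = 24 + 9 = 33)
-47082/(-18361) + R(-40, 69)/p(89, 101) = -47082/(-18361) + 33/(√(6 + 101)) = -47082*(-1/18361) + 33/(√107) = 6726/2623 + 33*(√107/107) = 6726/2623 + 33*√107/107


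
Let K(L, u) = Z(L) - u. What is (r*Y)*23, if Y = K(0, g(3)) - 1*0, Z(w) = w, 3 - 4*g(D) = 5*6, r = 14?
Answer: 4347/2 ≈ 2173.5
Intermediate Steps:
g(D) = -27/4 (g(D) = ¾ - 5*6/4 = ¾ - ¼*30 = ¾ - 15/2 = -27/4)
K(L, u) = L - u
Y = 27/4 (Y = (0 - 1*(-27/4)) - 1*0 = (0 + 27/4) + 0 = 27/4 + 0 = 27/4 ≈ 6.7500)
(r*Y)*23 = (14*(27/4))*23 = (189/2)*23 = 4347/2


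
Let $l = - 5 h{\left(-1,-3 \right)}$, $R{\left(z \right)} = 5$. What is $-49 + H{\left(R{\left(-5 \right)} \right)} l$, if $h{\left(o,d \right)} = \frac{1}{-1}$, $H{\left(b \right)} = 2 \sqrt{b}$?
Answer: $-49 + 10 \sqrt{5} \approx -26.639$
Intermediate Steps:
$h{\left(o,d \right)} = -1$
$l = 5$ ($l = \left(-5\right) \left(-1\right) = 5$)
$-49 + H{\left(R{\left(-5 \right)} \right)} l = -49 + 2 \sqrt{5} \cdot 5 = -49 + 10 \sqrt{5}$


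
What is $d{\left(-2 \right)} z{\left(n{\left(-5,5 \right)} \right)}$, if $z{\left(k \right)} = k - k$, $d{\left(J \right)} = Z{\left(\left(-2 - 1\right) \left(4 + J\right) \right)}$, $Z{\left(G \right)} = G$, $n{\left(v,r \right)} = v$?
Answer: $0$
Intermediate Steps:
$d{\left(J \right)} = -12 - 3 J$ ($d{\left(J \right)} = \left(-2 - 1\right) \left(4 + J\right) = - 3 \left(4 + J\right) = -12 - 3 J$)
$z{\left(k \right)} = 0$
$d{\left(-2 \right)} z{\left(n{\left(-5,5 \right)} \right)} = \left(-12 - -6\right) 0 = \left(-12 + 6\right) 0 = \left(-6\right) 0 = 0$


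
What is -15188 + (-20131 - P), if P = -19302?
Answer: -16017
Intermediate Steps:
-15188 + (-20131 - P) = -15188 + (-20131 - 1*(-19302)) = -15188 + (-20131 + 19302) = -15188 - 829 = -16017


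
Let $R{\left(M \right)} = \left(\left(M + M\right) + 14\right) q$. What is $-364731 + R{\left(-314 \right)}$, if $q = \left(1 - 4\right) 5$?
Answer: $-355521$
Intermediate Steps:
$q = -15$ ($q = \left(-3\right) 5 = -15$)
$R{\left(M \right)} = -210 - 30 M$ ($R{\left(M \right)} = \left(\left(M + M\right) + 14\right) \left(-15\right) = \left(2 M + 14\right) \left(-15\right) = \left(14 + 2 M\right) \left(-15\right) = -210 - 30 M$)
$-364731 + R{\left(-314 \right)} = -364731 - -9210 = -364731 + \left(-210 + 9420\right) = -364731 + 9210 = -355521$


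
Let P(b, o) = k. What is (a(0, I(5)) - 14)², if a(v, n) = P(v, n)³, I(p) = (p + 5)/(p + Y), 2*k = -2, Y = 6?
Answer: 225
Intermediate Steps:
k = -1 (k = (½)*(-2) = -1)
P(b, o) = -1
I(p) = (5 + p)/(6 + p) (I(p) = (p + 5)/(p + 6) = (5 + p)/(6 + p))
a(v, n) = -1 (a(v, n) = (-1)³ = -1)
(a(0, I(5)) - 14)² = (-1 - 14)² = (-15)² = 225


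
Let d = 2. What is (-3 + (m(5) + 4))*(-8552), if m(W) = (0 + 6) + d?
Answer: -76968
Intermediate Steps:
m(W) = 8 (m(W) = (0 + 6) + 2 = 6 + 2 = 8)
(-3 + (m(5) + 4))*(-8552) = (-3 + (8 + 4))*(-8552) = (-3 + 12)*(-8552) = 9*(-8552) = -76968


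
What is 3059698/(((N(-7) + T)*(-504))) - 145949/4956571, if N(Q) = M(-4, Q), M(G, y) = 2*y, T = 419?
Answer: -7597700742719/505867636260 ≈ -15.019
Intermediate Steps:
N(Q) = 2*Q
3059698/(((N(-7) + T)*(-504))) - 145949/4956571 = 3059698/(((2*(-7) + 419)*(-504))) - 145949/4956571 = 3059698/(((-14 + 419)*(-504))) - 145949*1/4956571 = 3059698/((405*(-504))) - 145949/4956571 = 3059698/(-204120) - 145949/4956571 = 3059698*(-1/204120) - 145949/4956571 = -1529849/102060 - 145949/4956571 = -7597700742719/505867636260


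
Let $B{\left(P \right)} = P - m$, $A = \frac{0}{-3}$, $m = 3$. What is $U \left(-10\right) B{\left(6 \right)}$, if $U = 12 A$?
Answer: $0$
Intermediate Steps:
$A = 0$ ($A = 0 \left(- \frac{1}{3}\right) = 0$)
$B{\left(P \right)} = -3 + P$ ($B{\left(P \right)} = P - 3 = -3 + P$)
$U = 0$ ($U = 12 \cdot 0 = 0$)
$U \left(-10\right) B{\left(6 \right)} = 0 \left(-10\right) \left(-3 + 6\right) = 0 \cdot 3 = 0$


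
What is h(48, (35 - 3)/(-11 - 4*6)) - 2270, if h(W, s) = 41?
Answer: -2229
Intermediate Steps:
h(48, (35 - 3)/(-11 - 4*6)) - 2270 = 41 - 2270 = -2229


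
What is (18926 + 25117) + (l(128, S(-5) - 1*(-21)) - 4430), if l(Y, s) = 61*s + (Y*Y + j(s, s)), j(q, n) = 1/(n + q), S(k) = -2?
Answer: 2171929/38 ≈ 57156.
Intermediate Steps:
l(Y, s) = Y**2 + 1/(2*s) + 61*s (l(Y, s) = 61*s + (Y*Y + 1/(s + s)) = 61*s + (Y**2 + 1/(2*s)) = Y**2 + 1/(2*s) + 61*s)
(18926 + 25117) + (l(128, S(-5) - 1*(-21)) - 4430) = (18926 + 25117) + ((128**2 + 1/(2*(-2 - 1*(-21))) + 61*(-2 - 1*(-21))) - 4430) = 44043 + ((16384 + 1/(2*(-2 + 21)) + 61*(-2 + 21)) - 4430) = 44043 + ((16384 + (1/2)/19 + 61*19) - 4430) = 44043 + ((16384 + (1/2)*(1/19) + 1159) - 4430) = 44043 + ((16384 + 1/38 + 1159) - 4430) = 44043 + (666635/38 - 4430) = 44043 + 498295/38 = 2171929/38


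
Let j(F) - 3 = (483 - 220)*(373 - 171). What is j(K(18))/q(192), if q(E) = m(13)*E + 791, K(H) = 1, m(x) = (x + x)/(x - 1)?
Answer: 53129/1207 ≈ 44.017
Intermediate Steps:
m(x) = 2*x/(-1 + x) (m(x) = (2*x)/(-1 + x) = 2*x/(-1 + x))
j(F) = 53129 (j(F) = 3 + (483 - 220)*(373 - 171) = 3 + 263*202 = 3 + 53126 = 53129)
q(E) = 791 + 13*E/6 (q(E) = (2*13/(-1 + 13))*E + 791 = (2*13/12)*E + 791 = (2*13*(1/12))*E + 791 = 13*E/6 + 791 = 791 + 13*E/6)
j(K(18))/q(192) = 53129/(791 + (13/6)*192) = 53129/(791 + 416) = 53129/1207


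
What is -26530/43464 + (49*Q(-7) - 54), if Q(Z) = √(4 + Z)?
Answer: -1186793/21732 + 49*I*√3 ≈ -54.61 + 84.87*I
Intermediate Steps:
-26530/43464 + (49*Q(-7) - 54) = -26530/43464 + (49*√(4 - 7) - 54) = -26530*1/43464 + (49*√(-3) - 54) = -13265/21732 + (49*(I*√3) - 54) = -13265/21732 + (49*I*√3 - 54) = -13265/21732 + (-54 + 49*I*√3) = -1186793/21732 + 49*I*√3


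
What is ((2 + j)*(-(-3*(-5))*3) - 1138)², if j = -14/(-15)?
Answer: 1612900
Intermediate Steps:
j = 14/15 (j = -14*(-1/15) = 14/15 ≈ 0.93333)
((2 + j)*(-(-3*(-5))*3) - 1138)² = ((2 + 14/15)*(-(-3*(-5))*3) - 1138)² = (44*(-15*3)/15 - 1138)² = (44*(-1*45)/15 - 1138)² = ((44/15)*(-45) - 1138)² = (-132 - 1138)² = (-1270)² = 1612900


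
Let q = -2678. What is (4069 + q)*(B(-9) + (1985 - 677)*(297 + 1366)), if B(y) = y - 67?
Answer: 3025603048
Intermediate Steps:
B(y) = -67 + y
(4069 + q)*(B(-9) + (1985 - 677)*(297 + 1366)) = (4069 - 2678)*((-67 - 9) + (1985 - 677)*(297 + 1366)) = 1391*(-76 + 1308*1663) = 1391*(-76 + 2175204) = 1391*2175128 = 3025603048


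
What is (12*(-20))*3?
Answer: -720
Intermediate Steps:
(12*(-20))*3 = -240*3 = -720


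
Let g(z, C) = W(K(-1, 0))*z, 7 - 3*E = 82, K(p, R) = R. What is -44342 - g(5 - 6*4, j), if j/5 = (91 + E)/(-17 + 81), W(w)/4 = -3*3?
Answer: -45026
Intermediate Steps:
E = -25 (E = 7/3 - ⅓*82 = 7/3 - 82/3 = -25)
W(w) = -36 (W(w) = 4*(-3*3) = 4*(-9) = -36)
j = 165/32 (j = 5*((91 - 25)/(-17 + 81)) = 5*(66/64) = 5*(66*(1/64)) = 5*(33/32) = 165/32 ≈ 5.1563)
g(z, C) = -36*z
-44342 - g(5 - 6*4, j) = -44342 - (-36)*(5 - 6*4) = -44342 - (-36)*(5 - 24) = -44342 - (-36)*(-19) = -44342 - 1*684 = -44342 - 684 = -45026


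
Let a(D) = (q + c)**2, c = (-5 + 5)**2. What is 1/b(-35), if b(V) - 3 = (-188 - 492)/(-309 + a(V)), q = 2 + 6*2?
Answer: 113/1019 ≈ 0.11089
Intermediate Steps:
q = 14 (q = 2 + 12 = 14)
c = 0 (c = 0**2 = 0)
a(D) = 196 (a(D) = (14 + 0)**2 = 14**2 = 196)
b(V) = 1019/113 (b(V) = 3 + (-188 - 492)/(-309 + 196) = 3 - 680/(-113) = 3 - 680*(-1/113) = 3 + 680/113 = 1019/113)
1/b(-35) = 1/(1019/113) = 113/1019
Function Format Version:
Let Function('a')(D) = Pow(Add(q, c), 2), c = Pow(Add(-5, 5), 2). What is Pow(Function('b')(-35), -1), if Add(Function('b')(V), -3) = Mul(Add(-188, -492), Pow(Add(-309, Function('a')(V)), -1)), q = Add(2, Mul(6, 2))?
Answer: Rational(113, 1019) ≈ 0.11089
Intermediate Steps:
q = 14 (q = Add(2, 12) = 14)
c = 0 (c = Pow(0, 2) = 0)
Function('a')(D) = 196 (Function('a')(D) = Pow(Add(14, 0), 2) = Pow(14, 2) = 196)
Function('b')(V) = Rational(1019, 113) (Function('b')(V) = Add(3, Mul(Add(-188, -492), Pow(Add(-309, 196), -1))) = Add(3, Mul(-680, Pow(-113, -1))) = Add(3, Mul(-680, Rational(-1, 113))) = Add(3, Rational(680, 113)) = Rational(1019, 113))
Pow(Function('b')(-35), -1) = Pow(Rational(1019, 113), -1) = Rational(113, 1019)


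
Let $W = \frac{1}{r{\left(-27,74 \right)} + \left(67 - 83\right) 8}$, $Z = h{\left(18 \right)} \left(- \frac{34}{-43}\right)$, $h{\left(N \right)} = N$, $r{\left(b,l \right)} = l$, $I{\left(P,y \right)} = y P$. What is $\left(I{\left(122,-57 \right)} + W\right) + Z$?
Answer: $- \frac{16114183}{2322} \approx -6939.8$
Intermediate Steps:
$I{\left(P,y \right)} = P y$
$Z = \frac{612}{43}$ ($Z = 18 \left(- \frac{34}{-43}\right) = 18 \left(\left(-34\right) \left(- \frac{1}{43}\right)\right) = 18 \cdot \frac{34}{43} = \frac{612}{43} \approx 14.233$)
$W = - \frac{1}{54}$ ($W = \frac{1}{74 + \left(67 - 83\right) 8} = \frac{1}{74 - 128} = \frac{1}{-54} = - \frac{1}{54} \approx -0.018519$)
$\left(I{\left(122,-57 \right)} + W\right) + Z = \left(122 \left(-57\right) - \frac{1}{54}\right) + \frac{612}{43} = \left(-6954 - \frac{1}{54}\right) + \frac{612}{43} = - \frac{375517}{54} + \frac{612}{43} = - \frac{16114183}{2322}$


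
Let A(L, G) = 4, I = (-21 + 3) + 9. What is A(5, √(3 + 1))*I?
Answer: -36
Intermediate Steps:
I = -9 (I = -18 + 9 = -9)
A(5, √(3 + 1))*I = 4*(-9) = -36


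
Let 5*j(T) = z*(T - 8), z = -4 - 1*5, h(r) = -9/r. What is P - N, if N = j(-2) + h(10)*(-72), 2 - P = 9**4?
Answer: -33209/5 ≈ -6641.8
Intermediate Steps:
z = -9 (z = -4 - 5 = -9)
j(T) = 72/5 - 9*T/5 (j(T) = (-9*(T - 8))/5 = (-9*(-8 + T))/5 = (72 - 9*T)/5 = 72/5 - 9*T/5)
P = -6559 (P = 2 - 1*9**4 = 2 - 1*6561 = 2 - 6561 = -6559)
N = 414/5 (N = (72/5 - 9/5*(-2)) - 9/10*(-72) = (72/5 + 18/5) - 9*1/10*(-72) = 18 - 9/10*(-72) = 18 + 324/5 = 414/5 ≈ 82.800)
P - N = -6559 - 1*414/5 = -6559 - 414/5 = -33209/5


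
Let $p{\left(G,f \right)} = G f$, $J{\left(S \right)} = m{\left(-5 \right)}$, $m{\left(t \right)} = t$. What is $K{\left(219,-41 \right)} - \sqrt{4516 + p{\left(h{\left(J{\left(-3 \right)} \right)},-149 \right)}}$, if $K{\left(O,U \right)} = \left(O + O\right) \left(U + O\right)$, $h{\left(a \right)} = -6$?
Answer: $77964 - \sqrt{5410} \approx 77891.0$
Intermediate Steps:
$J{\left(S \right)} = -5$
$K{\left(O,U \right)} = 2 O \left(O + U\right)$
$K{\left(219,-41 \right)} - \sqrt{4516 + p{\left(h{\left(J{\left(-3 \right)} \right)},-149 \right)}} = 2 \cdot 219 \left(219 - 41\right) - \sqrt{4516 - -894} = 2 \cdot 219 \cdot 178 - \sqrt{4516 + 894} = 77964 - \sqrt{5410}$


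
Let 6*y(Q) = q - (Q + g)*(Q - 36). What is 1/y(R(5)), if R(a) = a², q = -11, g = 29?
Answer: 6/583 ≈ 0.010292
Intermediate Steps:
y(Q) = -11/6 - (-36 + Q)*(29 + Q)/6 (y(Q) = (-11 - (Q + 29)*(Q - 36))/6 = (-11 - (29 + Q)*(-36 + Q))/6 = (-11 - (-36 + Q)*(29 + Q))/6 = -11/6 - (-36 + Q)*(29 + Q)/6)
1/y(R(5)) = 1/(1033/6 - (5²)²/6 + (7/6)*5²) = 1/(1033/6 - ⅙*25² + (7/6)*25) = 1/(1033/6 - ⅙*625 + 175/6) = 1/(1033/6 - 625/6 + 175/6) = 1/(583/6) = 6/583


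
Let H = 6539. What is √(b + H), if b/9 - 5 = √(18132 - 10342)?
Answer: √(6584 + 9*√7790) ≈ 85.897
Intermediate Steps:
b = 45 + 9*√7790 (b = 45 + 9*√(18132 - 10342) = 45 + 9*√7790 ≈ 839.35)
√(b + H) = √((45 + 9*√7790) + 6539) = √(6584 + 9*√7790)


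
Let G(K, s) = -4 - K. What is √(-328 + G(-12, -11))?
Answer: 8*I*√5 ≈ 17.889*I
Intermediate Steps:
√(-328 + G(-12, -11)) = √(-328 + (-4 - 1*(-12))) = √(-328 + (-4 + 12)) = √(-328 + 8) = √(-320) = 8*I*√5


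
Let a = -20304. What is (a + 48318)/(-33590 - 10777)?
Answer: -406/643 ≈ -0.63142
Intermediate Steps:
(a + 48318)/(-33590 - 10777) = (-20304 + 48318)/(-33590 - 10777) = 28014/(-44367) = 28014*(-1/44367) = -406/643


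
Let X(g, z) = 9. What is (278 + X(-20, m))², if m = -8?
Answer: 82369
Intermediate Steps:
(278 + X(-20, m))² = (278 + 9)² = 287² = 82369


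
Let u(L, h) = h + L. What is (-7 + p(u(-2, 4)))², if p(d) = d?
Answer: 25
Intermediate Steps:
u(L, h) = L + h
(-7 + p(u(-2, 4)))² = (-7 + (-2 + 4))² = (-7 + 2)² = (-5)² = 25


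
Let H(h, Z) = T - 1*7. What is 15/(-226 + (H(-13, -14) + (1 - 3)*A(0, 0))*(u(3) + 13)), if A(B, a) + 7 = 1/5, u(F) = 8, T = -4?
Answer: -75/857 ≈ -0.087515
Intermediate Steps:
A(B, a) = -34/5 (A(B, a) = -7 + 1/5 = -7 + ⅕ = -34/5)
H(h, Z) = -11 (H(h, Z) = -4 - 1*7 = -4 - 7 = -11)
15/(-226 + (H(-13, -14) + (1 - 3)*A(0, 0))*(u(3) + 13)) = 15/(-226 + (-11 + (1 - 3)*(-34/5))*(8 + 13)) = 15/(-226 + (-11 - 2*(-34/5))*21) = 15/(-226 + (-11 + 68/5)*21) = 15/(-226 + (13/5)*21) = 15/(-226 + 273/5) = 15/(-857/5) = 15*(-5/857) = -75/857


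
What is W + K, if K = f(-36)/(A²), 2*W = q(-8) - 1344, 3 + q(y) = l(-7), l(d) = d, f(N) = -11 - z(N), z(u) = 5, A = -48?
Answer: -97489/144 ≈ -677.01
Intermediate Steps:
f(N) = -16 (f(N) = -11 - 1*5 = -11 - 5 = -16)
q(y) = -10 (q(y) = -3 - 7 = -10)
W = -677 (W = (-10 - 1344)/2 = (½)*(-1354) = -677)
K = -1/144 (K = -16/((-48)²) = -16/2304 = -16*1/2304 = -1/144 ≈ -0.0069444)
W + K = -677 - 1/144 = -97489/144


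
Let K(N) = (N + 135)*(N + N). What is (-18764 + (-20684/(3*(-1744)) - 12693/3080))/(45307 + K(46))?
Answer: -18898519181/62402626440 ≈ -0.30285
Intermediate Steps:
K(N) = 2*N*(135 + N) (K(N) = (135 + N)*(2*N) = 2*N*(135 + N))
(-18764 + (-20684/(3*(-1744)) - 12693/3080))/(45307 + K(46)) = (-18764 + (-20684/(3*(-1744)) - 12693/3080))/(45307 + 2*46*(135 + 46)) = (-18764 + (-20684/(-5232) - 12693*1/3080))/(45307 + 2*46*181) = (-18764 + (-20684*(-1/5232) - 12693/3080))/(45307 + 16652) = (-18764 + (5171/1308 - 12693/3080))/61959 = (-18764 - 168941/1007160)*(1/61959) = -18898519181/1007160*1/61959 = -18898519181/62402626440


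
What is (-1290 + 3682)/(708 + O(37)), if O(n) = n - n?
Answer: 598/177 ≈ 3.3785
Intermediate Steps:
O(n) = 0
(-1290 + 3682)/(708 + O(37)) = (-1290 + 3682)/(708 + 0) = 2392/708 = 2392*(1/708) = 598/177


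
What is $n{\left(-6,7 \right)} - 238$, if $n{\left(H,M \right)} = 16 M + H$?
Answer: $-132$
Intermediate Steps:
$n{\left(H,M \right)} = H + 16 M$
$n{\left(-6,7 \right)} - 238 = \left(-6 + 16 \cdot 7\right) - 238 = \left(-6 + 112\right) - 238 = 106 - 238 = -132$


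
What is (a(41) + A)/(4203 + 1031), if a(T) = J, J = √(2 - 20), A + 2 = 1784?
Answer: 891/2617 + 3*I*√2/5234 ≈ 0.34047 + 0.00081059*I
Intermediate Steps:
A = 1782 (A = -2 + 1784 = 1782)
J = 3*I*√2 (J = √(-18) = 3*I*√2 ≈ 4.2426*I)
a(T) = 3*I*√2
(a(41) + A)/(4203 + 1031) = (3*I*√2 + 1782)/(4203 + 1031) = (1782 + 3*I*√2)/5234 = (1782 + 3*I*√2)*(1/5234) = 891/2617 + 3*I*√2/5234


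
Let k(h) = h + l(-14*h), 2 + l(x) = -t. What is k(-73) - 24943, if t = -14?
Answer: -25004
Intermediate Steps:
l(x) = 12 (l(x) = -2 - 1*(-14) = -2 + 14 = 12)
k(h) = 12 + h (k(h) = h + 12 = 12 + h)
k(-73) - 24943 = (12 - 73) - 24943 = -61 - 24943 = -25004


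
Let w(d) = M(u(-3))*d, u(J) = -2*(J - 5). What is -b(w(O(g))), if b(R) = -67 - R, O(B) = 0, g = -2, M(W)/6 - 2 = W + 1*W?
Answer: 67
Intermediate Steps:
u(J) = 10 - 2*J (u(J) = -2*(-5 + J) = 10 - 2*J)
M(W) = 12 + 12*W (M(W) = 12 + 6*(W + 1*W) = 12 + 6*(W + W) = 12 + 6*(2*W) = 12 + 12*W)
w(d) = 204*d (w(d) = (12 + 12*(10 - 2*(-3)))*d = (12 + 12*(10 + 6))*d = (12 + 12*16)*d = (12 + 192)*d = 204*d)
-b(w(O(g))) = -(-67 - 204*0) = -(-67 - 1*0) = -(-67 + 0) = -1*(-67) = 67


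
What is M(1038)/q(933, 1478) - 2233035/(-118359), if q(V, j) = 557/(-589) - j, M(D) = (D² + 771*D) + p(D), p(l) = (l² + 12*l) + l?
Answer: -22779081462135/11455822949 ≈ -1988.4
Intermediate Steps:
p(l) = l² + 13*l
M(D) = D² + 771*D + D*(13 + D) (M(D) = (D² + 771*D) + D*(13 + D) = D² + 771*D + D*(13 + D))
q(V, j) = -557/589 - j (q(V, j) = 557*(-1/589) - j = -557/589 - j)
M(1038)/q(933, 1478) - 2233035/(-118359) = (2*1038*(392 + 1038))/(-557/589 - 1*1478) - 2233035/(-118359) = (2*1038*1430)/(-557/589 - 1478) - 2233035*(-1/118359) = 2968680/(-871099/589) + 248115/13151 = 2968680*(-589/871099) + 248115/13151 = -1748552520/871099 + 248115/13151 = -22779081462135/11455822949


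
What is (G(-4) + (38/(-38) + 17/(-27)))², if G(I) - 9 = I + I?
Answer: 289/729 ≈ 0.39643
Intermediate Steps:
G(I) = 9 + 2*I (G(I) = 9 + (I + I) = 9 + 2*I)
(G(-4) + (38/(-38) + 17/(-27)))² = ((9 + 2*(-4)) + (38/(-38) + 17/(-27)))² = ((9 - 8) + (38*(-1/38) + 17*(-1/27)))² = (1 + (-1 - 17/27))² = (1 - 44/27)² = (-17/27)² = 289/729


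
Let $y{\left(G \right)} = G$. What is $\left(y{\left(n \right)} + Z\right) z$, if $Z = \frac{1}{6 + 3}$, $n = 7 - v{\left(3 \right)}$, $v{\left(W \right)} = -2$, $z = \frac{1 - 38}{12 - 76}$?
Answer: $\frac{1517}{288} \approx 5.2674$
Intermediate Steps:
$z = \frac{37}{64}$ ($z = - \frac{37}{-64} = \left(-37\right) \left(- \frac{1}{64}\right) = \frac{37}{64} \approx 0.57813$)
$n = 9$ ($n = 7 - -2 = 7 + 2 = 9$)
$Z = \frac{1}{9} \approx 0.11111$
$\left(y{\left(n \right)} + Z\right) z = \left(9 + \frac{1}{9}\right) \frac{37}{64} = \frac{82}{9} \cdot \frac{37}{64} = \frac{1517}{288}$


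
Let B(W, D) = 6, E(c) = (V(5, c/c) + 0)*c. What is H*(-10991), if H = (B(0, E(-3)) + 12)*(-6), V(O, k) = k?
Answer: 1187028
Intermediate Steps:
E(c) = c (E(c) = (c/c + 0)*c = (1 + 0)*c = 1*c = c)
H = -108 (H = (6 + 12)*(-6) = 18*(-6) = -108)
H*(-10991) = -108*(-10991) = 1187028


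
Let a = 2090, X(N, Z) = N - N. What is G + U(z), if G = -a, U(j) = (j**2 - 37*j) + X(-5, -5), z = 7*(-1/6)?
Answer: -73637/36 ≈ -2045.5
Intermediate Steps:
X(N, Z) = 0
z = -7/6 (z = 7*(-1*1/6) = 7*(-1/6) = -7/6 ≈ -1.1667)
U(j) = j**2 - 37*j (U(j) = (j**2 - 37*j) + 0 = j**2 - 37*j)
G = -2090 (G = -1*2090 = -2090)
G + U(z) = -2090 - 7*(-37 - 7/6)/6 = -2090 - 7/6*(-229/6) = -2090 + 1603/36 = -73637/36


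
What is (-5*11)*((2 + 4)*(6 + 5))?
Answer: -3630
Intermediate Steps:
(-5*11)*((2 + 4)*(6 + 5)) = -330*11 = -55*66 = -3630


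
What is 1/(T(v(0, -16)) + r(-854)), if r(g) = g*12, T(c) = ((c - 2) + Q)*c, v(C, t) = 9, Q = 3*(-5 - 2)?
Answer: -1/10374 ≈ -9.6395e-5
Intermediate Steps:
Q = -21 (Q = 3*(-7) = -21)
T(c) = c*(-23 + c) (T(c) = ((c - 2) - 21)*c = ((-2 + c) - 21)*c = (-23 + c)*c = c*(-23 + c))
r(g) = 12*g
1/(T(v(0, -16)) + r(-854)) = 1/(9*(-23 + 9) + 12*(-854)) = 1/(9*(-14) - 10248) = 1/(-126 - 10248) = 1/(-10374) = -1/10374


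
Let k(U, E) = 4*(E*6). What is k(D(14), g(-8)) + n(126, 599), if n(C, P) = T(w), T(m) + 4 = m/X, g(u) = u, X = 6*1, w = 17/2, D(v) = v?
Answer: -2335/12 ≈ -194.58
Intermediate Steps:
w = 17/2 (w = 17*(1/2) = 17/2 ≈ 8.5000)
X = 6
T(m) = -4 + m/6
n(C, P) = -31/12 (n(C, P) = -4 + (1/6)*(17/2) = -4 + 17/12 = -31/12)
k(U, E) = 24*E (k(U, E) = 4*(6*E) = 24*E)
k(D(14), g(-8)) + n(126, 599) = 24*(-8) - 31/12 = -192 - 31/12 = -2335/12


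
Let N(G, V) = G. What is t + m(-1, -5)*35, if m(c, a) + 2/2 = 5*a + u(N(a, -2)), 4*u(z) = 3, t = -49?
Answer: -3731/4 ≈ -932.75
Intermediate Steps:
u(z) = ¾ (u(z) = (¼)*3 = ¾)
m(c, a) = -¼ + 5*a (m(c, a) = -1 + (5*a + ¾) = -1 + (¾ + 5*a) = -¼ + 5*a)
t + m(-1, -5)*35 = -49 + (-¼ + 5*(-5))*35 = -49 + (-¼ - 25)*35 = -49 - 101/4*35 = -49 - 3535/4 = -3731/4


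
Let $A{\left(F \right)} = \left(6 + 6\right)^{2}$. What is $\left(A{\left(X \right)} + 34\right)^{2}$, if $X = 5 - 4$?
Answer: $31684$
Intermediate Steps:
$X = 1$ ($X = 5 - 4 = 1$)
$A{\left(F \right)} = 144$ ($A{\left(F \right)} = 12^{2} = 144$)
$\left(A{\left(X \right)} + 34\right)^{2} = \left(144 + 34\right)^{2} = 178^{2} = 31684$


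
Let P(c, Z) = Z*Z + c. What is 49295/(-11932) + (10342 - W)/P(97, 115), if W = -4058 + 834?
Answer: -247419239/79479052 ≈ -3.1130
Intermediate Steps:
W = -3224
P(c, Z) = c + Z² (P(c, Z) = Z² + c = c + Z²)
49295/(-11932) + (10342 - W)/P(97, 115) = 49295/(-11932) + (10342 - 1*(-3224))/(97 + 115²) = 49295*(-1/11932) + (10342 + 3224)/(97 + 13225) = -49295/11932 + 13566/13322 = -49295/11932 + 13566*(1/13322) = -49295/11932 + 6783/6661 = -247419239/79479052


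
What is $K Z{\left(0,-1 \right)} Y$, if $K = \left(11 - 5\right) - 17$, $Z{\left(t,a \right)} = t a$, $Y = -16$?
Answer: $0$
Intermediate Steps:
$Z{\left(t,a \right)} = a t$
$K = -11$ ($K = \left(11 - 5\right) - 17 = 6 - 17 = -11$)
$K Z{\left(0,-1 \right)} Y = - 11 \left(\left(-1\right) 0\right) \left(-16\right) = \left(-11\right) 0 \left(-16\right) = 0 \left(-16\right) = 0$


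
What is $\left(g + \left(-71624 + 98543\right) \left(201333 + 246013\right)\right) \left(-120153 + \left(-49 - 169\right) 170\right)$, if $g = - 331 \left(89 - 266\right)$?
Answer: $-1893184974341493$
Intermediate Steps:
$g = 58587$ ($g = \left(-331\right) \left(-177\right) = 58587$)
$\left(g + \left(-71624 + 98543\right) \left(201333 + 246013\right)\right) \left(-120153 + \left(-49 - 169\right) 170\right) = \left(58587 + \left(-71624 + 98543\right) \left(201333 + 246013\right)\right) \left(-120153 + \left(-49 - 169\right) 170\right) = \left(58587 + 26919 \cdot 447346\right) \left(-120153 - 37060\right) = \left(58587 + 12042106974\right) \left(-120153 - 37060\right) = 12042165561 \left(-157213\right) = -1893184974341493$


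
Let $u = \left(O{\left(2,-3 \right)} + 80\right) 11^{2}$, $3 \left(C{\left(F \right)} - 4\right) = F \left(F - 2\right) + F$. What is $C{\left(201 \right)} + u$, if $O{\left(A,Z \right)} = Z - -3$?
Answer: $23084$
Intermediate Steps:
$O{\left(A,Z \right)} = 3 + Z$ ($O{\left(A,Z \right)} = Z + 3 = 3 + Z$)
$C{\left(F \right)} = 4 + \frac{F}{3} + \frac{F \left(-2 + F\right)}{3}$ ($C{\left(F \right)} = 4 + \frac{F \left(F - 2\right) + F}{3} = 4 + \frac{F \left(-2 + F\right) + F}{3} = 4 + \frac{F + F \left(-2 + F\right)}{3} = 4 + \left(\frac{F}{3} + \frac{F \left(-2 + F\right)}{3}\right) = 4 + \frac{F}{3} + \frac{F \left(-2 + F\right)}{3}$)
$u = 9680$ ($u = \left(\left(3 - 3\right) + 80\right) 11^{2} = \left(0 + 80\right) 121 = 80 \cdot 121 = 9680$)
$C{\left(201 \right)} + u = \left(4 - 67 + \frac{201^{2}}{3}\right) + 9680 = \left(4 - 67 + \frac{1}{3} \cdot 40401\right) + 9680 = \left(4 - 67 + 13467\right) + 9680 = 13404 + 9680 = 23084$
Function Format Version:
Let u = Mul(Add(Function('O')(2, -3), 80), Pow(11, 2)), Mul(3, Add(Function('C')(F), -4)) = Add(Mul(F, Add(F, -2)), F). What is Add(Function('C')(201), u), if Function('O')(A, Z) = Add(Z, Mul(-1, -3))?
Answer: 23084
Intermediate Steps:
Function('O')(A, Z) = Add(3, Z) (Function('O')(A, Z) = Add(Z, 3) = Add(3, Z))
Function('C')(F) = Add(4, Mul(Rational(1, 3), F), Mul(Rational(1, 3), F, Add(-2, F))) (Function('C')(F) = Add(4, Mul(Rational(1, 3), Add(Mul(F, Add(F, -2)), F))) = Add(4, Mul(Rational(1, 3), Add(Mul(F, Add(-2, F)), F))) = Add(4, Mul(Rational(1, 3), Add(F, Mul(F, Add(-2, F))))) = Add(4, Add(Mul(Rational(1, 3), F), Mul(Rational(1, 3), F, Add(-2, F)))) = Add(4, Mul(Rational(1, 3), F), Mul(Rational(1, 3), F, Add(-2, F))))
u = 9680 (u = Mul(Add(Add(3, -3), 80), Pow(11, 2)) = Mul(Add(0, 80), 121) = Mul(80, 121) = 9680)
Add(Function('C')(201), u) = Add(Add(4, Mul(Rational(-1, 3), 201), Mul(Rational(1, 3), Pow(201, 2))), 9680) = Add(Add(4, -67, Mul(Rational(1, 3), 40401)), 9680) = Add(Add(4, -67, 13467), 9680) = Add(13404, 9680) = 23084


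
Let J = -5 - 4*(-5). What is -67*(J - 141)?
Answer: 8442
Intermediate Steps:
J = 15 (J = -5 + 20 = 15)
-67*(J - 141) = -67*(15 - 141) = -67*(-126) = 8442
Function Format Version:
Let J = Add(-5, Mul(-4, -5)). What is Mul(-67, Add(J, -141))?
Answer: 8442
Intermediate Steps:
J = 15 (J = Add(-5, 20) = 15)
Mul(-67, Add(J, -141)) = Mul(-67, Add(15, -141)) = Mul(-67, -126) = 8442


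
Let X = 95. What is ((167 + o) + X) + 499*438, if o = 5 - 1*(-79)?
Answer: 218908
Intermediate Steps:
o = 84 (o = 5 + 79 = 84)
((167 + o) + X) + 499*438 = ((167 + 84) + 95) + 499*438 = (251 + 95) + 218562 = 346 + 218562 = 218908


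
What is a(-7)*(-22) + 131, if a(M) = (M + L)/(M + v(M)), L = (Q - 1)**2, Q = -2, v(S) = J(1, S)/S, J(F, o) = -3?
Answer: 3167/23 ≈ 137.70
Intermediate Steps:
v(S) = -3/S
L = 9 (L = (-2 - 1)**2 = (-3)**2 = 9)
a(M) = (9 + M)/(M - 3/M) (a(M) = (M + 9)/(M - 3/M) = (9 + M)/(M - 3/M))
a(-7)*(-22) + 131 = -7*(9 - 7)/(-3 + (-7)**2)*(-22) + 131 = -7*2/(-3 + 49)*(-22) + 131 = -7*2/46*(-22) + 131 = -7*1/46*2*(-22) + 131 = -7/23*(-22) + 131 = 154/23 + 131 = 3167/23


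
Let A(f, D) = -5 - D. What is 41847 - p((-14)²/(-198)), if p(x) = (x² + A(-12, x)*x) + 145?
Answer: 4128008/99 ≈ 41697.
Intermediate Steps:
p(x) = 145 + x² + x*(-5 - x) (p(x) = (x² + (-5 - x)*x) + 145 = (x² + x*(-5 - x)) + 145 = 145 + x² + x*(-5 - x))
41847 - p((-14)²/(-198)) = 41847 - (145 - 5*(-14)²/(-198)) = 41847 - (145 - 980*(-1)/198) = 41847 - (145 - 5*(-98/99)) = 41847 - (145 + 490/99) = 41847 - 1*14845/99 = 41847 - 14845/99 = 4128008/99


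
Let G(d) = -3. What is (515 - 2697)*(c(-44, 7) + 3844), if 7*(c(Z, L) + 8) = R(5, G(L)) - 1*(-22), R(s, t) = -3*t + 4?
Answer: -8381062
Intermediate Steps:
R(s, t) = 4 - 3*t
c(Z, L) = -3 (c(Z, L) = -8 + ((4 - 3*(-3)) - 1*(-22))/7 = -8 + ((4 + 9) + 22)/7 = -8 + (13 + 22)/7 = -8 + (1/7)*35 = -8 + 5 = -3)
(515 - 2697)*(c(-44, 7) + 3844) = (515 - 2697)*(-3 + 3844) = -2182*3841 = -8381062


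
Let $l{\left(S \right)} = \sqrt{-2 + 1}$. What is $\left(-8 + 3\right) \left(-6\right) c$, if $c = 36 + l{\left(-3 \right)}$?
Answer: $1080 + 30 i \approx 1080.0 + 30.0 i$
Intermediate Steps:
$l{\left(S \right)} = i$ ($l{\left(S \right)} = \sqrt{-1} = i$)
$c = 36 + i \approx 36.0 + 1.0 i$
$\left(-8 + 3\right) \left(-6\right) c = \left(-8 + 3\right) \left(-6\right) \left(36 + i\right) = \left(-5\right) \left(-6\right) \left(36 + i\right) = 30 \left(36 + i\right) = 1080 + 30 i$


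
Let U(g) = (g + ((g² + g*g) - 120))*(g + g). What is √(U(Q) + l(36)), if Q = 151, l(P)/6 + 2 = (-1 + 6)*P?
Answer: √13782234 ≈ 3712.4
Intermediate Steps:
l(P) = -12 + 30*P (l(P) = -12 + 6*((-1 + 6)*P) = -12 + 6*(5*P) = -12 + 30*P)
U(g) = 2*g*(-120 + g + 2*g²) (U(g) = (g + ((g² + g²) - 120))*(2*g) = (g + (2*g² - 120))*(2*g) = (g + (-120 + 2*g²))*(2*g) = (-120 + g + 2*g²)*(2*g) = 2*g*(-120 + g + 2*g²))
√(U(Q) + l(36)) = √(2*151*(-120 + 151 + 2*151²) + (-12 + 30*36)) = √(2*151*(-120 + 151 + 2*22801) + (-12 + 1080)) = √(2*151*(-120 + 151 + 45602) + 1068) = √(2*151*45633 + 1068) = √(13781166 + 1068) = √13782234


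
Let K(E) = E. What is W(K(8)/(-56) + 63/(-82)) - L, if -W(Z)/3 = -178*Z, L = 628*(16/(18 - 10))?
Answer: -500113/287 ≈ -1742.6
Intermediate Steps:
L = 1256 (L = 628*(16/8) = 628*(16*(1/8)) = 628*2 = 1256)
W(Z) = 534*Z (W(Z) = -(-534)*Z = 534*Z)
W(K(8)/(-56) + 63/(-82)) - L = 534*(8/(-56) + 63/(-82)) - 1*1256 = 534*(8*(-1/56) + 63*(-1/82)) - 1256 = 534*(-1/7 - 63/82) - 1256 = 534*(-523/574) - 1256 = -139641/287 - 1256 = -500113/287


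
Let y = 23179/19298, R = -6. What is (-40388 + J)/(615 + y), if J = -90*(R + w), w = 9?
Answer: -784618084/11891449 ≈ -65.982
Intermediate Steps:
y = 23179/19298 (y = 23179*(1/19298) = 23179/19298 ≈ 1.2011)
J = -270 (J = -90*(-6 + 9) = -90*3 = -270)
(-40388 + J)/(615 + y) = (-40388 - 270)/(615 + 23179/19298) = -40658/11891449/19298 = -40658*19298/11891449 = -784618084/11891449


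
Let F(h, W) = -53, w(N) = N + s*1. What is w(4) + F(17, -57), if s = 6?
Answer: -43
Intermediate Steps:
w(N) = 6 + N (w(N) = N + 6*1 = N + 6 = 6 + N)
w(4) + F(17, -57) = (6 + 4) - 53 = 10 - 53 = -43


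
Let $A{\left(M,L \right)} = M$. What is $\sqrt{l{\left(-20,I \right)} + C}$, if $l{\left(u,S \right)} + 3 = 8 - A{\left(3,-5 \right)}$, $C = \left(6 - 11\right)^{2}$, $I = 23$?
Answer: $3 \sqrt{3} \approx 5.1962$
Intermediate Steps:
$C = 25$ ($C = \left(-5\right)^{2} = 25$)
$l{\left(u,S \right)} = 2$ ($l{\left(u,S \right)} = -3 + \left(8 - 3\right) = -3 + 5 = 2$)
$\sqrt{l{\left(-20,I \right)} + C} = \sqrt{2 + 25} = \sqrt{27} = 3 \sqrt{3}$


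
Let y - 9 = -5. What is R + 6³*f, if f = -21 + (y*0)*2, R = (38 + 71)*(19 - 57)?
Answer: -8678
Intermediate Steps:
y = 4 (y = 9 - 5 = 4)
R = -4142 (R = 109*(-38) = -4142)
f = -21 (f = -21 + (4*0)*2 = -21 + 0*2 = -21 + 0 = -21)
R + 6³*f = -4142 + 6³*(-21) = -4142 + 216*(-21) = -4142 - 4536 = -8678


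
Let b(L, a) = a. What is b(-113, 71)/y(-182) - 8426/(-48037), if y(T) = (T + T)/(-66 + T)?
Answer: 19293240/397397 ≈ 48.549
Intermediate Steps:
y(T) = 2*T/(-66 + T) (y(T) = (2*T)/(-66 + T) = 2*T/(-66 + T))
b(-113, 71)/y(-182) - 8426/(-48037) = 71/((2*(-182)/(-66 - 182))) - 8426/(-48037) = 71/((2*(-182)/(-248))) - 8426*(-1/48037) = 71/((2*(-182)*(-1/248))) + 766/4367 = 71/(91/62) + 766/4367 = 71*(62/91) + 766/4367 = 4402/91 + 766/4367 = 19293240/397397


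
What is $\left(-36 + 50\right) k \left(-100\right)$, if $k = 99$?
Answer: $-138600$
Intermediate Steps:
$\left(-36 + 50\right) k \left(-100\right) = \left(-36 + 50\right) 99 \left(-100\right) = 14 \cdot 99 \left(-100\right) = 1386 \left(-100\right) = -138600$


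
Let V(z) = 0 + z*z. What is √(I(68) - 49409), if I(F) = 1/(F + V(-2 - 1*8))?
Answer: I*√348629862/84 ≈ 222.28*I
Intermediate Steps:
V(z) = z² (V(z) = 0 + z² = z²)
I(F) = 1/(100 + F) (I(F) = 1/(F + (-2 - 1*8)²) = 1/(F + (-2 - 8)²) = 1/(F + (-10)²) = 1/(F + 100) = 1/(100 + F))
√(I(68) - 49409) = √(1/(100 + 68) - 49409) = √(1/168 - 49409) = √(-8300711/168) = I*√348629862/84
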